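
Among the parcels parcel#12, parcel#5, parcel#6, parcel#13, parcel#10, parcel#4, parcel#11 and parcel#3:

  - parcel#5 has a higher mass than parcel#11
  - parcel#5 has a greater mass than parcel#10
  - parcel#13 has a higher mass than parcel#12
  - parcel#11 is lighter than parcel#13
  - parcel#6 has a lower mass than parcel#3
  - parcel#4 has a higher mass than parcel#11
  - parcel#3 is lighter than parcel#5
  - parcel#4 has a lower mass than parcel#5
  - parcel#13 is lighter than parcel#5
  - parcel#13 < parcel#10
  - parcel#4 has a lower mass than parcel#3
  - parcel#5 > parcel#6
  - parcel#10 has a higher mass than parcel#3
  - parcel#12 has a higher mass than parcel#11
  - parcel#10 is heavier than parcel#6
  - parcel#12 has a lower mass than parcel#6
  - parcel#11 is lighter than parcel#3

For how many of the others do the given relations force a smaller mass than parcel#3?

4

The elements the relations force below parcel#3 are parcel#11, parcel#12, parcel#6, parcel#4 — no chain reaches any other.
That is 4.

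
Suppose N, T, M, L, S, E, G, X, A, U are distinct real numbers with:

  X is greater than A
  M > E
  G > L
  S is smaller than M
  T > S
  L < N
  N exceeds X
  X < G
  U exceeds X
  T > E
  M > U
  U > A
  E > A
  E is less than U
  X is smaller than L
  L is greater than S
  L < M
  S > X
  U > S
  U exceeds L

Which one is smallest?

A

Chaining upward from A: directly above it, X, E, U; then S, L, N, G, M, T.
That covers every other element, and nothing is given below A, so A is the smallest.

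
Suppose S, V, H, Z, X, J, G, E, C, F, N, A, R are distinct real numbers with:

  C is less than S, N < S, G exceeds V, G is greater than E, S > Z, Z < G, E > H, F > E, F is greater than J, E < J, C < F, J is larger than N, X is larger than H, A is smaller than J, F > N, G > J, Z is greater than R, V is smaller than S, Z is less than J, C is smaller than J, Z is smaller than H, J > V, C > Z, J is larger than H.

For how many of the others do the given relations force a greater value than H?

5

From H the given relations immediately reach E, X, J.
From those, G, F — 5 in total.
No other element is forced above H by the given relations, so the count is 5.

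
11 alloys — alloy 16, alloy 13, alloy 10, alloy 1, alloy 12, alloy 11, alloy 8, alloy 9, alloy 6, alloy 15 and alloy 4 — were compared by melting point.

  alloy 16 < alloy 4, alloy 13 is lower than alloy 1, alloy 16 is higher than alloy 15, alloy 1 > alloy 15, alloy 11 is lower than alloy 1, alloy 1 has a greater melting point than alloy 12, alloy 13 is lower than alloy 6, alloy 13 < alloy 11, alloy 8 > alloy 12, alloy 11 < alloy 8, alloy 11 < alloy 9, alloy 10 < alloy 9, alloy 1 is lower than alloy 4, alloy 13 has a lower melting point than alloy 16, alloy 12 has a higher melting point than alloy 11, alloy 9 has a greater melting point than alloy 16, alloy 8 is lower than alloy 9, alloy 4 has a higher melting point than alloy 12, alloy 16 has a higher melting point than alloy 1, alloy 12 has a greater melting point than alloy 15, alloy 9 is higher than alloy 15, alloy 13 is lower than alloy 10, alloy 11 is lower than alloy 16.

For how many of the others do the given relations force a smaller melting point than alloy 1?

4

The elements the relations force below alloy 1 are alloy 13, alloy 15, alloy 11, alloy 12 — no chain reaches any other.
That is 4.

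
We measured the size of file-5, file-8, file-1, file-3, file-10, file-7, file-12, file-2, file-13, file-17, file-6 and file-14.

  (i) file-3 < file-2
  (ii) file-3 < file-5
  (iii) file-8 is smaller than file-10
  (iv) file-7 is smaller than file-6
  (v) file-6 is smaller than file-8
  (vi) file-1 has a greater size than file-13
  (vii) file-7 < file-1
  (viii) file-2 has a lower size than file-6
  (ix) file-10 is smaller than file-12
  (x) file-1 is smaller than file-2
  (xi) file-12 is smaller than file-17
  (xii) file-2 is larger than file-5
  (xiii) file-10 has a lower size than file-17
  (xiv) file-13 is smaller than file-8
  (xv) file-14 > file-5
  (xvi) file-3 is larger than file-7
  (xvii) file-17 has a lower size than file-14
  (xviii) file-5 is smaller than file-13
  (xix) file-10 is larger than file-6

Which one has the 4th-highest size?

The consecutive relations fix a unique order: file-7 < file-3 < file-5 < file-13 < file-1 < file-2 < file-6 < file-8 < file-10 < file-12 < file-17 < file-14.
Counting 4 from the largest end gives file-10.

file-10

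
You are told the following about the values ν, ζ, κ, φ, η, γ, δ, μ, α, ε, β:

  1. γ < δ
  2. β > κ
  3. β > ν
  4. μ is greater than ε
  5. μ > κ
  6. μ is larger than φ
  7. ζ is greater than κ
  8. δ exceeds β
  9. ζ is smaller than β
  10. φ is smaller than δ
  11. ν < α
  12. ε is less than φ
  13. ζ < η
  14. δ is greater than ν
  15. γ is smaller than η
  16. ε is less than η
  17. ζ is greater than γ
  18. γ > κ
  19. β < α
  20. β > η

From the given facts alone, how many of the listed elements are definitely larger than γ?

5

The elements the relations force above γ are ζ, η, β, α, δ — no chain reaches any other.
That is 5.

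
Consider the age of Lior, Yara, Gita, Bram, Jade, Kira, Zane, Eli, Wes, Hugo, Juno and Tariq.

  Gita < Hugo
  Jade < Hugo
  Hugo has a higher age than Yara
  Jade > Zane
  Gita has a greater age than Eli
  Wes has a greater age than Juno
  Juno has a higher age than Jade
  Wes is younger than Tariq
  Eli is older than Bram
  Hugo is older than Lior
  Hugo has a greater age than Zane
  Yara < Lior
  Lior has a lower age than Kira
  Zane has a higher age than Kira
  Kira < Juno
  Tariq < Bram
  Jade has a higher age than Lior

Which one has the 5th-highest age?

Piecing the relations together gives one ordering: Yara < Lior < Kira < Zane < Jade < Juno < Wes < Tariq < Bram < Eli < Gita < Hugo.
The 5th largest is Tariq.

Tariq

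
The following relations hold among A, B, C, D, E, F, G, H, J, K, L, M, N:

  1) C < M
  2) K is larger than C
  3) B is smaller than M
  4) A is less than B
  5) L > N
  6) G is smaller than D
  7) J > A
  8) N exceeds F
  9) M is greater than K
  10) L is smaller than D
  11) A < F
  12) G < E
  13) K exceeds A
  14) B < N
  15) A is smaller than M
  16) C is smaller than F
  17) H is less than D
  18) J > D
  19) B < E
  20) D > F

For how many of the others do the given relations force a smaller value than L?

5

The elements the relations force below L are A, B, C, F, N — no chain reaches any other.
That is 5.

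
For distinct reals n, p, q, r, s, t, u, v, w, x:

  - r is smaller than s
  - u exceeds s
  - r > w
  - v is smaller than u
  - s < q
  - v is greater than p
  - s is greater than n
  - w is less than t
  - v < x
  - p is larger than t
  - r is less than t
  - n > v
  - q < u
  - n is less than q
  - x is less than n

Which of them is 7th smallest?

n

Piecing the relations together gives one ordering: w < r < t < p < v < x < n < s < q < u.
Counting 7 from the smallest end gives n.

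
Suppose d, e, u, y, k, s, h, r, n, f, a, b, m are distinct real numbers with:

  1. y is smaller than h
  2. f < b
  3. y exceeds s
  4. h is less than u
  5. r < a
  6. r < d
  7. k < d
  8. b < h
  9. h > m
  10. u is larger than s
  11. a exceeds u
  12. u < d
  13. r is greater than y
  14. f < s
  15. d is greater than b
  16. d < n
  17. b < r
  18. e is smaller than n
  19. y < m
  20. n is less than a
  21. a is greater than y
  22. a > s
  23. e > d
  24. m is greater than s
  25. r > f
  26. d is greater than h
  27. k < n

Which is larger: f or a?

Link the given pairs in sequence: f < s; s < y; y < m; m < h; h < u; u < d; d < e; e < n; n < a.
Together: f < s < y < m < h < u < d < e < n < a.
So f < a; a is the larger of the two.

a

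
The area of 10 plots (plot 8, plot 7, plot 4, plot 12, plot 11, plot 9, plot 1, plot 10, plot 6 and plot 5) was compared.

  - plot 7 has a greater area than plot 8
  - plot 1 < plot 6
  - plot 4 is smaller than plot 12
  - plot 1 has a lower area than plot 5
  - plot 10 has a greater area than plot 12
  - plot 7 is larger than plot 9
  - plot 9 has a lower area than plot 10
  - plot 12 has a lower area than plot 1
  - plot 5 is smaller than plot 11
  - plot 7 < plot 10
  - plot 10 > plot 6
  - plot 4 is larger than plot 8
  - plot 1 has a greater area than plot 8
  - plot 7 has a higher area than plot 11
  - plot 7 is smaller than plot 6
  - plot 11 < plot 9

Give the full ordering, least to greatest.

The consecutive links are each given: plot 8 < plot 4; plot 4 < plot 12; plot 12 < plot 1; plot 1 < plot 5; plot 5 < plot 11; plot 11 < plot 9; plot 9 < plot 7; plot 7 < plot 6; plot 6 < plot 10.

plot 8 < plot 4 < plot 12 < plot 1 < plot 5 < plot 11 < plot 9 < plot 7 < plot 6 < plot 10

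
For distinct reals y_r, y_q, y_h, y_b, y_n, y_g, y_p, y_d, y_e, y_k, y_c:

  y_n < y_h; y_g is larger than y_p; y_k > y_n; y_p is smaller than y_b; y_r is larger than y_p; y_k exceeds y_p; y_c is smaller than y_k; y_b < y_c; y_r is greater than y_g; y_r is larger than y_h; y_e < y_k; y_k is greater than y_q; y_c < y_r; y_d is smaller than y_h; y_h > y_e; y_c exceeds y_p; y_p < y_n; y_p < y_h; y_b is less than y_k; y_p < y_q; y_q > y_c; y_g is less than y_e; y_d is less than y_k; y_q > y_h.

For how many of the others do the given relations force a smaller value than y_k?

From y_k the given relations immediately reach y_p, y_d, y_b, y_e, y_n, y_c, y_q.
From those, y_g, y_h — 9 in total.
No other element is forced below y_k by the given relations, so the count is 9.

9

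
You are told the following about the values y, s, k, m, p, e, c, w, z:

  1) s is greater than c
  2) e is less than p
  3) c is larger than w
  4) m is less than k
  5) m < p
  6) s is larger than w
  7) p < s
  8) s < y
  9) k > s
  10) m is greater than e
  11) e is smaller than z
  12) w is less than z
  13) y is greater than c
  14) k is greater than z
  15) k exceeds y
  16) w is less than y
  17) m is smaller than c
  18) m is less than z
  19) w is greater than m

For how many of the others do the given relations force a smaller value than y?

6

Directly below y: w, c, s.
One step further: m, p (5 so far).
One step further: e (6 so far).
Nothing else is reachable below y; 6 in all.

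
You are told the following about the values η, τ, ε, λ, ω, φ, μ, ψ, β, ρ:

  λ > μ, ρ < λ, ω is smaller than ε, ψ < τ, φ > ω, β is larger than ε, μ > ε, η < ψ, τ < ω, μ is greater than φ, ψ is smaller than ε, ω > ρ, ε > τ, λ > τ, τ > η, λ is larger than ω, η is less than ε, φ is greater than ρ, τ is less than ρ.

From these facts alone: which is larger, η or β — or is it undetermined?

Link the given pairs in sequence: η < ψ; ψ < τ; τ < ρ; ρ < ω; ω < ε; ε < β.
Together: η < ψ < τ < ρ < ω < ε < β.
So β is larger.

β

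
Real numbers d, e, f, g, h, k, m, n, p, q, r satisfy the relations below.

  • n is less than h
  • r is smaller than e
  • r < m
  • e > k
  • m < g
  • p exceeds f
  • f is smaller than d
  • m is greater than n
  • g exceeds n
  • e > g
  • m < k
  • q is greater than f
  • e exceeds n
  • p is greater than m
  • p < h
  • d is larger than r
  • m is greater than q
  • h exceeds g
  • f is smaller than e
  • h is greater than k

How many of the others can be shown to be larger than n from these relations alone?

From n the given relations immediately reach m, g, e, h.
From those, k, p — 6 in total.
No other element is forced above n by the given relations, so the count is 6.

6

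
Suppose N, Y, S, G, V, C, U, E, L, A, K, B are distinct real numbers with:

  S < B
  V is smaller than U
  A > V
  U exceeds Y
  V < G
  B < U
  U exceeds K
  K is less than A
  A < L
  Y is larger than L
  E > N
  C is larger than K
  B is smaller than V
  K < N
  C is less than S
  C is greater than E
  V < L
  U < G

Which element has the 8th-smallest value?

A

Chaining the given pairs: K < N < E < C < S < B < V < A < L < Y < U < G.
The 8th smallest is A.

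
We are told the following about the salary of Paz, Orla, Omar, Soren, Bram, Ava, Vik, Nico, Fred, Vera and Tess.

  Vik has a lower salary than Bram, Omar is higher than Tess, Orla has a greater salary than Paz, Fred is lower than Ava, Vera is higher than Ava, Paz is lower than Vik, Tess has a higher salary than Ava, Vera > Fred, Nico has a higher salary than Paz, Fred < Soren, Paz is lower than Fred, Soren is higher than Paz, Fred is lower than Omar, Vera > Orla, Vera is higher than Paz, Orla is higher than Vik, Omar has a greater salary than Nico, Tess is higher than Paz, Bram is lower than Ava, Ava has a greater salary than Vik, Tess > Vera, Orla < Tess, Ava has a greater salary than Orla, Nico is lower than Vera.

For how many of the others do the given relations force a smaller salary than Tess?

8

The elements the relations force below Tess are Paz, Vik, Bram, Fred, Orla, Nico, Ava, Vera — no chain reaches any other.
That is 8.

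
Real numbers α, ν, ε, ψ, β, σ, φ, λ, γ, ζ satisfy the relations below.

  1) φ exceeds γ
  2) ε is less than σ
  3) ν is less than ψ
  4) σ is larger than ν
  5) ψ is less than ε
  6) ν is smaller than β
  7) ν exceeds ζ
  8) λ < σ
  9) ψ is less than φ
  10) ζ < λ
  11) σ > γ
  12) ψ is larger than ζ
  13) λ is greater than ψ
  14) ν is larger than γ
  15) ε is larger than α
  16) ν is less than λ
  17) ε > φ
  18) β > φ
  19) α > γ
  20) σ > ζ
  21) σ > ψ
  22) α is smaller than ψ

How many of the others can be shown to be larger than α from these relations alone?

The elements the relations force above α are ψ, φ, ε, β, λ, σ — no chain reaches any other.
That is 6.

6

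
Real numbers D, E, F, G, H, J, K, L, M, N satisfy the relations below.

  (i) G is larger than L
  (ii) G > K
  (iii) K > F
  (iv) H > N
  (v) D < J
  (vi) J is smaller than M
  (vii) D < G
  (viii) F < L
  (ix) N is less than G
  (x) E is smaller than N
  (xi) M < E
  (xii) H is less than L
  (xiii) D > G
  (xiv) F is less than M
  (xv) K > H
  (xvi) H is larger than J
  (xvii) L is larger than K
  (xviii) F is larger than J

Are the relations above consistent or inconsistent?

We have G < D stated directly, yet also D < J < F < M < E < N < H < K < L < G by chaining the others — so D < G. Contradiction.

inconsistent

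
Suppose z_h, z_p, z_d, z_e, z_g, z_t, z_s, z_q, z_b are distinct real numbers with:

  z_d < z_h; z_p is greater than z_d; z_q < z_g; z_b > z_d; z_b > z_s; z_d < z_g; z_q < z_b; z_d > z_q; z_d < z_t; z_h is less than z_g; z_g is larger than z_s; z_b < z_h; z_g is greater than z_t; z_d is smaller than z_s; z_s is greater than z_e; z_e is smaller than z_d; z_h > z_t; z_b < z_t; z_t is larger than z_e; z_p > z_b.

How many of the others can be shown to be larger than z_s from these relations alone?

5

From z_s the given relations immediately reach z_b, z_g.
From those, z_t, z_h, z_p — 5 in total.
Nothing else is reachable above z_s; 5 in all.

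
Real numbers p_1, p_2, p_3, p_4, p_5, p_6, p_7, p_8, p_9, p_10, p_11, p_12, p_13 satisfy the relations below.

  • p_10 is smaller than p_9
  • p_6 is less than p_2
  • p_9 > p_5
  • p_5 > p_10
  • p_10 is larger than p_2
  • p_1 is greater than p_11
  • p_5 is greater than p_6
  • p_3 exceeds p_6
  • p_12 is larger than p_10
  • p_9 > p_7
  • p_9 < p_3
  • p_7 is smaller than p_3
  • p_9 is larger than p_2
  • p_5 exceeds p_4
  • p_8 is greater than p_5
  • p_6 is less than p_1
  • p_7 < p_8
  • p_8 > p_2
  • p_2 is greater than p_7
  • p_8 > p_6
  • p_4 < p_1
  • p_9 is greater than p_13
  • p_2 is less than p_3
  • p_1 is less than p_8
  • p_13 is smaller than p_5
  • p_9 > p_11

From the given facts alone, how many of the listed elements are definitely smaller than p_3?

Directly below p_3: p_7, p_6, p_2, p_9.
One step further: p_13, p_10, p_5, p_11 (8 so far).
One step further: p_4 (9 so far).
Nothing else is reachable below p_3; 9 in all.

9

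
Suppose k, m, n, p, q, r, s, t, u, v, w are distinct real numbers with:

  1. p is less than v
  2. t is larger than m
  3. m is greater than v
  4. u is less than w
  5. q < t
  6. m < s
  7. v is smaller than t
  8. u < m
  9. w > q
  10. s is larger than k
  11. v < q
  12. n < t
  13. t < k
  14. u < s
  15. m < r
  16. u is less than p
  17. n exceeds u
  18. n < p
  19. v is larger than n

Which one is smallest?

n is not least since u < n; p is not least since u < p; v is not least since n < v; q is not least since v < q; m is not least since u < m; w is not least since q < w; t is not least since v < t; k is not least since t < k; r is not least since m < r; s is not least since m < s.
Only u has nothing below it, so u is the smallest.

u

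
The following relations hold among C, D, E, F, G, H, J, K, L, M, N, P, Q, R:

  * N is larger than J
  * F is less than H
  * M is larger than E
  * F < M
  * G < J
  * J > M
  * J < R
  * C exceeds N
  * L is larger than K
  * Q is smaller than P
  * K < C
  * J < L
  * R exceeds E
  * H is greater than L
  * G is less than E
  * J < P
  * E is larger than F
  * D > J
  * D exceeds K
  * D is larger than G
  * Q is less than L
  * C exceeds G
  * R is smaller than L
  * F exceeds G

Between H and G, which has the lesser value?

G

Link the given pairs in sequence: G < F; F < E; E < M; M < J; J < L; L < H.
Together: G < F < E < M < J < L < H.
So G < H; G is the smaller of the two.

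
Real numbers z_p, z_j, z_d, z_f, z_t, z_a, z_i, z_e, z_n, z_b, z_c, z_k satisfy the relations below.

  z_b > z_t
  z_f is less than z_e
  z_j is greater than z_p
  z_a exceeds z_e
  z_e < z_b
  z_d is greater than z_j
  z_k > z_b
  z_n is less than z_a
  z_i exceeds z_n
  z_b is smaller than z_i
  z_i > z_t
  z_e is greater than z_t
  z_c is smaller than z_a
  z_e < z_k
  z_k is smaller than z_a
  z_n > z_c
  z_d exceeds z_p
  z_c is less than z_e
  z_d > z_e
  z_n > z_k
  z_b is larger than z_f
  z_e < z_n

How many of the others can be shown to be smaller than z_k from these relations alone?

Directly below z_k: z_e, z_b.
One step further: z_t, z_f, z_c (5 so far).
Nothing else is reachable below z_k; 5 in all.

5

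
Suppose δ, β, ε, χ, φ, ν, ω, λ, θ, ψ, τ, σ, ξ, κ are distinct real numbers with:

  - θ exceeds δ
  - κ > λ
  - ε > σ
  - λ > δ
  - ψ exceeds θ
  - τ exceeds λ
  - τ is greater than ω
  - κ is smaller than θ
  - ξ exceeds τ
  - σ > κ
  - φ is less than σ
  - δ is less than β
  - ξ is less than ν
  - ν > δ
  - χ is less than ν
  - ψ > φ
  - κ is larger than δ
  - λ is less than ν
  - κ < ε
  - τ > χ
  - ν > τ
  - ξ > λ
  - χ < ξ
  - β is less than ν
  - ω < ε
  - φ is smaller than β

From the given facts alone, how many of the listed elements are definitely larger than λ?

8

The elements the relations force above λ are κ, τ, θ, σ, ε, ξ, ν, ψ — no chain reaches any other.
That is 8.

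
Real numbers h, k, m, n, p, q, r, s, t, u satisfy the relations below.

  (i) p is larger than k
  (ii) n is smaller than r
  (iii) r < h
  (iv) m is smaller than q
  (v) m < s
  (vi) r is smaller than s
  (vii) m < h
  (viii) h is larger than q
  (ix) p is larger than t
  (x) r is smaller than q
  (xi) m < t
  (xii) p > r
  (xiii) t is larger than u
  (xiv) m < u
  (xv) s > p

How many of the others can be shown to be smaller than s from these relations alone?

7

Directly below s: m, r, p.
One step further: k, n, t (6 so far).
One step further: u (7 so far).
No other element is forced below s by the given relations, so the count is 7.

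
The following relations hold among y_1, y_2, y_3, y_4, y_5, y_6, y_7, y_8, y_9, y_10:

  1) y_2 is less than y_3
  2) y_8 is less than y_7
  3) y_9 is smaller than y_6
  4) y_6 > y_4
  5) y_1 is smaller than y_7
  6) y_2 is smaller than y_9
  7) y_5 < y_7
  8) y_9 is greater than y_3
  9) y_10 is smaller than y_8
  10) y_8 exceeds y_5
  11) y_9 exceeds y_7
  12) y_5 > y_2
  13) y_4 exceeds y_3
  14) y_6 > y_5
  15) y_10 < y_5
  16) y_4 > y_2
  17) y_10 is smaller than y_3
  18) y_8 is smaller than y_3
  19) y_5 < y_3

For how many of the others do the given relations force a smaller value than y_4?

From y_4 the given relations immediately reach y_2, y_3.
From those, y_10, y_5, y_8 — 5 in total.
Nothing else is reachable below y_4; 5 in all.

5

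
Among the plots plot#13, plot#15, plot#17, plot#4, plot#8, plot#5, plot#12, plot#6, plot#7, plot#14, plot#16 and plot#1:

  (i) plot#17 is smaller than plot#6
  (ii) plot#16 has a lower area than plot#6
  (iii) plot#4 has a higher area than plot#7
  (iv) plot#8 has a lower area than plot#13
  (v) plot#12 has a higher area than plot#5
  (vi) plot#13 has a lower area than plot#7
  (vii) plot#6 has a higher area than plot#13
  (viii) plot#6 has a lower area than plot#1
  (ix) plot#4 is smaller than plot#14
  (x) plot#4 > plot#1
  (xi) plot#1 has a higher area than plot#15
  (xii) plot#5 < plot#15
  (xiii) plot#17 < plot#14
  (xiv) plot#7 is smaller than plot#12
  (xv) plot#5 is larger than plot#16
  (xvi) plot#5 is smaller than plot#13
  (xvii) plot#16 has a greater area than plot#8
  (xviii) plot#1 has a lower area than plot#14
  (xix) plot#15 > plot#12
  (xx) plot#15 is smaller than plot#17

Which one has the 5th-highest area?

Chaining the given pairs: plot#8 < plot#16 < plot#5 < plot#13 < plot#7 < plot#12 < plot#15 < plot#17 < plot#6 < plot#1 < plot#4 < plot#14.
Counting 5 from the largest end gives plot#17.

plot#17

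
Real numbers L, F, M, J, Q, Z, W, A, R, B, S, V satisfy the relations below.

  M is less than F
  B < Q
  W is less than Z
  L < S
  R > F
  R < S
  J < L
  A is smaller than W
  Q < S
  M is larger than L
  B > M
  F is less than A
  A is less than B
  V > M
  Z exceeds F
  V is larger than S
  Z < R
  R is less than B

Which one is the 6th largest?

Z

Piecing the relations together gives one ordering: J < L < M < F < A < W < Z < R < B < Q < S < V.
The 6th largest is Z.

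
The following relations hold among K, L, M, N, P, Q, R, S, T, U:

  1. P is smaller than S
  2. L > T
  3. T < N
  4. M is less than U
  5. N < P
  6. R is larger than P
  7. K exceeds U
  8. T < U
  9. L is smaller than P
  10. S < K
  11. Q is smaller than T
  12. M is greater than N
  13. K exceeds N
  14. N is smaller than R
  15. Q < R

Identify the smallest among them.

Chaining upward from Q: directly above it, T, R; then L, N, U; then M, P, K; then S.
That covers every other element, and nothing is given below Q, so Q is the smallest.

Q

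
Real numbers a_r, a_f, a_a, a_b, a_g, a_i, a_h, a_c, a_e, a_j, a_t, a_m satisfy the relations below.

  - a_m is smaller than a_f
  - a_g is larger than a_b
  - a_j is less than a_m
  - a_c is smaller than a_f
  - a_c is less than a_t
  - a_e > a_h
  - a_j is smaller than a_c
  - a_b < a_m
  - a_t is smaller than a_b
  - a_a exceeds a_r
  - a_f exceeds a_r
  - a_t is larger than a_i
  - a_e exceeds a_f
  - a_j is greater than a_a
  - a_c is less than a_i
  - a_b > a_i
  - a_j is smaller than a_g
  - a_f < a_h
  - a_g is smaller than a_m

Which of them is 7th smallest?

a_b

Chaining the given pairs: a_r < a_a < a_j < a_c < a_i < a_t < a_b < a_g < a_m < a_f < a_h < a_e.
Counting 7 from the smallest end gives a_b.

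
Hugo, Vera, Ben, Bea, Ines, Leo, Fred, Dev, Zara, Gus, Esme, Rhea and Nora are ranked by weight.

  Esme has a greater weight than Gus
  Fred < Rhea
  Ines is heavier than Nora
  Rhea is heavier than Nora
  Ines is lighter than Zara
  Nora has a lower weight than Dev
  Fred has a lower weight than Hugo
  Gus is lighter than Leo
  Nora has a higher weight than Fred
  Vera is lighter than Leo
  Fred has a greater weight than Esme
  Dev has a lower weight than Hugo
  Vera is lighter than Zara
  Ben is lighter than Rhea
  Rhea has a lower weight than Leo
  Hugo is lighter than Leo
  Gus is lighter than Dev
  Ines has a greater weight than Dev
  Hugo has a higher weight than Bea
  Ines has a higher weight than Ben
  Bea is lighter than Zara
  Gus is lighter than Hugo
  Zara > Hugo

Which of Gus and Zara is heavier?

Zara

Gus < Esme and Esme < Fred give Gus < Fred.
Then Fred < Nora extends the chain to Nora.
Then Nora < Dev extends the chain to Dev.
With Dev < Ines: Gus < Esme < Fred < Nora < Dev < Ines.
With Ines < Zara: Gus < Esme < Fred < Nora < Dev < Ines < Zara.
So Gus < Zara; Zara is the heavier of the two.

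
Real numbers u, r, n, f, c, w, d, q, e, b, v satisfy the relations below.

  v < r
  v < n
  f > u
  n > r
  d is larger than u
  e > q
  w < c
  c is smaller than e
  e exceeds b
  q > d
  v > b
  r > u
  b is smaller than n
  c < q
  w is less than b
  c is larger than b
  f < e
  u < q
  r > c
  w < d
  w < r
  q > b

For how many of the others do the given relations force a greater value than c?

4

Directly above c: r, q, e.
One step further: n (4 so far).
No other element is forced above c by the given relations, so the count is 4.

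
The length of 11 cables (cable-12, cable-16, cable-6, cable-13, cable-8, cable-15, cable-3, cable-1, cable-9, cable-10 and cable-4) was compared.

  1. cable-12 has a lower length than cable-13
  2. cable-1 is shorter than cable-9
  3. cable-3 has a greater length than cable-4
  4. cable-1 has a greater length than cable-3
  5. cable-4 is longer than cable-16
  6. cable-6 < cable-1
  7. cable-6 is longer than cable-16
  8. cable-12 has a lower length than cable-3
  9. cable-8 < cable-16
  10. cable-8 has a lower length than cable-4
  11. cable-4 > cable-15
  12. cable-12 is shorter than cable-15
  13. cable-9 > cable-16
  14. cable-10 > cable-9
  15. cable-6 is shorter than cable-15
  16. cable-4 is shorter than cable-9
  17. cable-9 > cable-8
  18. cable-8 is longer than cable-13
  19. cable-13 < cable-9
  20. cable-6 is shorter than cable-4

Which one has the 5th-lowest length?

cable-6

Chaining the given pairs: cable-12 < cable-13 < cable-8 < cable-16 < cable-6 < cable-15 < cable-4 < cable-3 < cable-1 < cable-9 < cable-10.
The 5th smallest is cable-6.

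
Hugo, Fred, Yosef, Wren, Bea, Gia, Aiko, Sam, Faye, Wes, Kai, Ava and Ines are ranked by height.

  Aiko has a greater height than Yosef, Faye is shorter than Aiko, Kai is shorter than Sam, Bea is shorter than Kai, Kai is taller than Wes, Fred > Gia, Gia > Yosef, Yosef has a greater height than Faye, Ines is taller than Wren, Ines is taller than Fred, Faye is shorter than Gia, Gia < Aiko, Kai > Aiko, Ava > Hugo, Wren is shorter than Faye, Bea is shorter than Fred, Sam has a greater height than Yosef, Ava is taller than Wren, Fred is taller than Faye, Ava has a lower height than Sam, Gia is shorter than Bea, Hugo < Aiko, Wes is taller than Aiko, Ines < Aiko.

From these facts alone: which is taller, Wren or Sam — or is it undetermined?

Sam

Link the given pairs in sequence: Wren < Faye; Faye < Yosef; Yosef < Gia; Gia < Fred; Fred < Ines; Ines < Aiko; Aiko < Wes; Wes < Kai; Kai < Sam.
Together: Wren < Faye < Yosef < Gia < Fred < Ines < Aiko < Wes < Kai < Sam.
So Sam is taller.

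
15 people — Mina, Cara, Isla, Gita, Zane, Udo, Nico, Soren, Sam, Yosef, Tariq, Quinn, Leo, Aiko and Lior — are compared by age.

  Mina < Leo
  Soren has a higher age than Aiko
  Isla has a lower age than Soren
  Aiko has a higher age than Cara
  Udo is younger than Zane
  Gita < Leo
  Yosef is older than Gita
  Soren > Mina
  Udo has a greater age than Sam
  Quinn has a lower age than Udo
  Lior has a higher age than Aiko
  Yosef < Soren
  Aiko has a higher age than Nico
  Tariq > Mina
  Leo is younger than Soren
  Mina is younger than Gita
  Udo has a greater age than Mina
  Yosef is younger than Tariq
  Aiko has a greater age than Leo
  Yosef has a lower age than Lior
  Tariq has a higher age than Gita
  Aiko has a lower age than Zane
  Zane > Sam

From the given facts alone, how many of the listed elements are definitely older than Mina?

From Mina the given relations immediately reach Gita, Leo, Tariq, Udo, Soren.
From those, Yosef, Aiko, Zane — 8 in total.
From those, Lior — 9 in total.
No other element is forced above Mina by the given relations, so the count is 9.

9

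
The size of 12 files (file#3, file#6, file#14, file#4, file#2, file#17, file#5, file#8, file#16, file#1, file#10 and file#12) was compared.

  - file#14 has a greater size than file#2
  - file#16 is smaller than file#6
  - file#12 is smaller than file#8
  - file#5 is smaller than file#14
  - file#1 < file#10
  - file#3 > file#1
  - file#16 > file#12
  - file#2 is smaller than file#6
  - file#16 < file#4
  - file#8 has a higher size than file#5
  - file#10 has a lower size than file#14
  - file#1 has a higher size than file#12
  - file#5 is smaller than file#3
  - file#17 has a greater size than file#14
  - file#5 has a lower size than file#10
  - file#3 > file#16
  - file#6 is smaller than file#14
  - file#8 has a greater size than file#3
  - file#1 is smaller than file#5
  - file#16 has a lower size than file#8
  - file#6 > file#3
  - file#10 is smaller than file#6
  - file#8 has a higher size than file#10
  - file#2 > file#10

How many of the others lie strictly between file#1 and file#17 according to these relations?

The relations place file#1 below file#17. An element lies strictly between them when it is forced above file#1 and also forced below file#17.
Above file#1: {file#5, file#10, file#2, file#3, file#6, file#14, file#8}. Below file#17: {file#12, file#5, file#10, file#16, file#2, file#3, file#6, file#14}.
Intersection: {file#5, file#10, file#2, file#3, file#6, file#14} — 6.

6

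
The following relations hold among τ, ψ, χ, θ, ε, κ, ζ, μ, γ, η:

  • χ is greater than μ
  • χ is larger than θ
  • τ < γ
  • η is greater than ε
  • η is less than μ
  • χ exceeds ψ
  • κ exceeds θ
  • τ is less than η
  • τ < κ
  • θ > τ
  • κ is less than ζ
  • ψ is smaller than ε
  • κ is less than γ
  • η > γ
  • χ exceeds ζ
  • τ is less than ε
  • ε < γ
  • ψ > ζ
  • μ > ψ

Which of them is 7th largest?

The consecutive relations fix a unique order: τ < θ < κ < ζ < ψ < ε < γ < η < μ < χ.
The 7th largest is ζ.

ζ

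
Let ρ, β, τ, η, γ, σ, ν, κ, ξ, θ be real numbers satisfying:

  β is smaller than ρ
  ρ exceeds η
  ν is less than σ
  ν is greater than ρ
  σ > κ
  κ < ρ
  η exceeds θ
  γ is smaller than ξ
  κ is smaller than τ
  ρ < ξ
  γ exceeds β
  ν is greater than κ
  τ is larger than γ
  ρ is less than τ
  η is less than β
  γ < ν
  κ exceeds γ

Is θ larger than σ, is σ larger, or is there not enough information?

θ < η < β < γ < κ < ρ < ν < σ, by transitivity through η, β, γ, κ, ρ, ν.
So σ is larger.

σ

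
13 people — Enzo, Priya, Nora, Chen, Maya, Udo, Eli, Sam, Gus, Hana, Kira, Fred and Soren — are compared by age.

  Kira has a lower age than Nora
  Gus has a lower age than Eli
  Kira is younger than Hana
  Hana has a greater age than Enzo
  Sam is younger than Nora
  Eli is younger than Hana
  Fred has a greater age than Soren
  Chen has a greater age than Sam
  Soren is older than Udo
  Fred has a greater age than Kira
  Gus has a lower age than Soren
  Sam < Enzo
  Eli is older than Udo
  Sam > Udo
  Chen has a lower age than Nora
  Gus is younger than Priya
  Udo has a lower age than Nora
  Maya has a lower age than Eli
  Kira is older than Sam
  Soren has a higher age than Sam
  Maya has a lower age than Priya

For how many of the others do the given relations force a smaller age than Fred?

5

Directly below Fred: Soren, Kira.
One step further: Udo, Gus, Sam (5 so far).
Nothing else is reachable below Fred; 5 in all.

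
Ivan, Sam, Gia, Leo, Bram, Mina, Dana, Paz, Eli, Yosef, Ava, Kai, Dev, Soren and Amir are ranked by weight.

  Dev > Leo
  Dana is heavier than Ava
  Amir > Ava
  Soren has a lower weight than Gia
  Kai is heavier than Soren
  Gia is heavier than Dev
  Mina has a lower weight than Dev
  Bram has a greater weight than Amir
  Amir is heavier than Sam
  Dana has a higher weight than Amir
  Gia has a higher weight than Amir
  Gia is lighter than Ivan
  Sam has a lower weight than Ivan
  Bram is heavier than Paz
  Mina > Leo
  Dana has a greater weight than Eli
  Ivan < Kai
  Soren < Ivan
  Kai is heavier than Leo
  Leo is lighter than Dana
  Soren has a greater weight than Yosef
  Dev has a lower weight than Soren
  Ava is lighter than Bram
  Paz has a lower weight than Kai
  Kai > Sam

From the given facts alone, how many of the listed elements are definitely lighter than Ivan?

9

The elements the relations force below Ivan are Sam, Ava, Leo, Mina, Dev, Amir, Yosef, Soren, Gia — no chain reaches any other.
That is 9.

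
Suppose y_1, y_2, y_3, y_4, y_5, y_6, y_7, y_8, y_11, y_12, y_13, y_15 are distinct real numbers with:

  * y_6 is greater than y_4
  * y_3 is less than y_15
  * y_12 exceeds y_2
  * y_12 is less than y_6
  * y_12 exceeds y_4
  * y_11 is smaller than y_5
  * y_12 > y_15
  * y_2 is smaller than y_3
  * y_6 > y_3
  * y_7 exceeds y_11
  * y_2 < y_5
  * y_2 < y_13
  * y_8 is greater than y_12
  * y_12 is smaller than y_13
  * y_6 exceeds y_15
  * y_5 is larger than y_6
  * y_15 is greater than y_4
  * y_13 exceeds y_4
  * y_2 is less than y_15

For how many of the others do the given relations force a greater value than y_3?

Directly above y_3: y_15, y_6.
One step further: y_12, y_5 (4 so far).
One step further: y_8, y_13 (6 so far).
No other element is forced above y_3 by the given relations, so the count is 6.

6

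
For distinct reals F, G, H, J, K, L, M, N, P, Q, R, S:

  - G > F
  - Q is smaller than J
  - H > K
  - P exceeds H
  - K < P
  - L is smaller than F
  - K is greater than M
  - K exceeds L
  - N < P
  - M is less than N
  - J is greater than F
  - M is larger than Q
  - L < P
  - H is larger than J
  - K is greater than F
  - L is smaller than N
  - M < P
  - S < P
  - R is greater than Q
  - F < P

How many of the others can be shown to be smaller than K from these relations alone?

Directly below K: L, M, F.
One step further: Q (4 so far).
No other element is forced below K by the given relations, so the count is 4.

4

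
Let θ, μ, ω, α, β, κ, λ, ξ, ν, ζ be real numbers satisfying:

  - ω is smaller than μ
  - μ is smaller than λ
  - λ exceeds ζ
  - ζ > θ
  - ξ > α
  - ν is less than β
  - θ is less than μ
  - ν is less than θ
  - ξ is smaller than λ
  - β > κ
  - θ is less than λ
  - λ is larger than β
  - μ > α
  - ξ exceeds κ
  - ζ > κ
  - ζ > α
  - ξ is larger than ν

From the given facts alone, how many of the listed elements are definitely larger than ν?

The elements the relations force above ν are θ, β, ξ, ζ, μ, λ — no chain reaches any other.
That is 6.

6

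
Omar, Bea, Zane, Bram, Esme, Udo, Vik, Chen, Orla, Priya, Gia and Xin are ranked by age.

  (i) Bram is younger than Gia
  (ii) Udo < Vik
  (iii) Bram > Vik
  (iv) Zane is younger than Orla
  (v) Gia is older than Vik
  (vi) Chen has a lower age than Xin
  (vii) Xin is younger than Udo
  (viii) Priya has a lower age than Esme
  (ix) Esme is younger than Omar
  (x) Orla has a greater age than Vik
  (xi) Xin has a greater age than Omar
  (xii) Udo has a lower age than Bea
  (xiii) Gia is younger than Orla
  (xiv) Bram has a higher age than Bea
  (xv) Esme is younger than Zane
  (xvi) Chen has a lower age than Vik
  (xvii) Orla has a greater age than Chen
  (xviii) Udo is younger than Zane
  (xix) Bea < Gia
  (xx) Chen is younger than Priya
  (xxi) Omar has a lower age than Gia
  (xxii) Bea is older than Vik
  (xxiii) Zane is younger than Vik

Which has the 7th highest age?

Piecing the relations together gives one ordering: Chen < Priya < Esme < Omar < Xin < Udo < Zane < Vik < Bea < Bram < Gia < Orla.
The 7th largest is Udo.

Udo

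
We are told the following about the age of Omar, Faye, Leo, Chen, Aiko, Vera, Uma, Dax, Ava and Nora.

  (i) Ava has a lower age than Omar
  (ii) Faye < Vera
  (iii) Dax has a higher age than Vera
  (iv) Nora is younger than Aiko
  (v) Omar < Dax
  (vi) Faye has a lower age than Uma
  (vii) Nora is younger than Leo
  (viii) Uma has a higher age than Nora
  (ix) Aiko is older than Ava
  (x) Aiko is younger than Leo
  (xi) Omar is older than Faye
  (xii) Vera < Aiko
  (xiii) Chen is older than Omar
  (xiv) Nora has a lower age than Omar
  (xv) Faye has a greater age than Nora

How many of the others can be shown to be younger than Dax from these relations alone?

The elements the relations force below Dax are Nora, Faye, Vera, Ava, Omar — no chain reaches any other.
That is 5.

5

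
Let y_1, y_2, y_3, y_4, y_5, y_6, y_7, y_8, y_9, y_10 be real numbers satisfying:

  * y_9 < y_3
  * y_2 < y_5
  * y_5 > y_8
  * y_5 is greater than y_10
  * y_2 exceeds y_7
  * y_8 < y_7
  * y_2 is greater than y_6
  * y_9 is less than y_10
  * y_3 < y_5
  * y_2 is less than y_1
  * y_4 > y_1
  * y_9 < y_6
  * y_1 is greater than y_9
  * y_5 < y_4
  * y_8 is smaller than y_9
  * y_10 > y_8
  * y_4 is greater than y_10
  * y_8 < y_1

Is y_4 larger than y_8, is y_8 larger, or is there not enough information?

The relevant relations are y_8 < y_9; y_9 < y_6; y_6 < y_2; y_2 < y_5; y_5 < y_4.
Chaining these gives y_8 < y_9 < y_6 < y_2 < y_5 < y_4.
So y_4 is larger.

y_4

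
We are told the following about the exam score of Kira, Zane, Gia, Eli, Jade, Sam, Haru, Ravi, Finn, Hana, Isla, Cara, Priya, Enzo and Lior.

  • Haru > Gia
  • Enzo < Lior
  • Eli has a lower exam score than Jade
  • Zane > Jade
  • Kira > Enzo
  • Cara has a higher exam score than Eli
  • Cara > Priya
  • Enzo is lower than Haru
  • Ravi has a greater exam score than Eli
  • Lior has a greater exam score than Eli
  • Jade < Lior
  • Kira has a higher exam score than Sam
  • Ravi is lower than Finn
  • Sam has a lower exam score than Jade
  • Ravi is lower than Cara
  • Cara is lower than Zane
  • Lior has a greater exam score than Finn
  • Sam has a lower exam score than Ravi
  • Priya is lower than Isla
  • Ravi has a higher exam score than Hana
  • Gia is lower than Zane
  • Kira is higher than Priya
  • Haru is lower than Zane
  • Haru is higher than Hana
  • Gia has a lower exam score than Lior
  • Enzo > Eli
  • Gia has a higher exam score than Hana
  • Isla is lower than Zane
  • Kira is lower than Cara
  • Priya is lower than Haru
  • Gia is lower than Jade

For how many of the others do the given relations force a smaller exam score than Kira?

4

From Kira the given relations immediately reach Sam, Priya, Enzo.
From those, Eli — 4 in total.
No other element is forced below Kira by the given relations, so the count is 4.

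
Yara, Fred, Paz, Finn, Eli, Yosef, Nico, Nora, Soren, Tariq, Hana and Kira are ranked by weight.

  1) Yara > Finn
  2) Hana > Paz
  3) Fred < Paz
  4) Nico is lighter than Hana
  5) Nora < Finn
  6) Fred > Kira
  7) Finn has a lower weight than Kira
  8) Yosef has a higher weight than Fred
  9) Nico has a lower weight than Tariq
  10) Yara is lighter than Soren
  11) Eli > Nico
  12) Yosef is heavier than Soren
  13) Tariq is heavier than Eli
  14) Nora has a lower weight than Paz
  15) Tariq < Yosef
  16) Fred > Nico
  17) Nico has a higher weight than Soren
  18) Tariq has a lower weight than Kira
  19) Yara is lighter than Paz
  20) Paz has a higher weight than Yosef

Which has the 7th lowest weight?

Piecing the relations together gives one ordering: Nora < Finn < Yara < Soren < Nico < Eli < Tariq < Kira < Fred < Yosef < Paz < Hana.
Counting 7 from the smallest end gives Tariq.

Tariq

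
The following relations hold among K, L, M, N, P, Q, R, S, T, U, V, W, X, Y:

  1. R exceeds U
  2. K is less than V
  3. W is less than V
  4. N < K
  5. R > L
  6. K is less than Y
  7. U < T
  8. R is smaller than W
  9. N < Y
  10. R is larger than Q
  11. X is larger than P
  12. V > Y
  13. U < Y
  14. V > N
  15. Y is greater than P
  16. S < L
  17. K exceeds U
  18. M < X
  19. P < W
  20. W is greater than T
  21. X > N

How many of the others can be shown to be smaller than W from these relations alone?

The elements the relations force below W are U, S, L, P, T, Q, R — no chain reaches any other.
That is 7.

7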